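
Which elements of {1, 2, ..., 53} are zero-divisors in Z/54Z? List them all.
An element a ∈ Z/54Z (with a ≠ 0) is a zero-divisor iff gcd(a, 54) > 1 (because a is a unit precisely when gcd(a, n) = 1, and in Z/nZ every nonzero, non-unit element is a zero-divisor). Scan a = 1, ..., 53 and keep those with gcd(a, 54) > 1:
  gcd(2, 54) = 2, gcd(3, 54) = 3, gcd(4, 54) = 2, gcd(6, 54) = 6, gcd(8, 54) = 2, gcd(9, 54) = 9, gcd(10, 54) = 2, gcd(12, 54) = 6, gcd(14, 54) = 2, gcd(15, 54) = 3, gcd(16, 54) = 2, gcd(18, 54) = 18, gcd(20, 54) = 2, gcd(21, 54) = 3, gcd(22, 54) = 2, gcd(24, 54) = 6, gcd(26, 54) = 2, gcd(27, 54) = 27, gcd(28, 54) = 2, gcd(30, 54) = 6, gcd(32, 54) = 2, gcd(33, 54) = 3, gcd(34, 54) = 2, gcd(36, 54) = 18, gcd(38, 54) = 2, gcd(39, 54) = 3, gcd(40, 54) = 2, gcd(42, 54) = 6, gcd(44, 54) = 2, gcd(45, 54) = 9, gcd(46, 54) = 2, gcd(48, 54) = 6, gcd(50, 54) = 2, gcd(51, 54) = 3, gcd(52, 54) = 2.
All other a ∈ {1, ..., 53} have gcd(a, 54) = 1 and are units. So the nonzero zero-divisors are exactly the 35 values of a appearing in this scan.

Final answer: nonzero zero-divisors of Z/54Z = {2, 3, 4, 6, 8, 9, 10, 12, 14, 15, 16, 18, 20, 21, 22, 24, 26, 27, 28, 30, 32, 33, 34, 36, 38, 39, 40, 42, 44, 45, 46, 48, 50, 51, 52}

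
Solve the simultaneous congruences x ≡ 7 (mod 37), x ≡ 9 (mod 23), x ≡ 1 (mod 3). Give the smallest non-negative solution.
x ≡ 1228 (mod 2553); the representative in [0, 2553) is 1228

The moduli 37, 23, 3 are pairwise coprime, so by the CRT there is a unique solution mod 37·23·3 = 2553.
Solve by successive substitution. Start with x ≡ 7 (mod 37).
  Combine with x ≡ 9 (mod 23): write x = 7 + 37·t and require 7 + 37·t ≡ 9 (mod 23), i.e. 37·t ≡ 9 − 7 ≡ 2 (mod 23). Since 37^(−1) ≡ 5 (mod 23) (37 ≡ 14 (mod 23)), t ≡ 5·2 ≡ 10 (mod 23). So x ≡ 7 + 37·10 = 377 (mod 851).
  Combine with x ≡ 1 (mod 3): write x = 377 + 851·t and require 377 + 851·t ≡ 1 (mod 3), i.e. 851·t ≡ 1 − 377 ≡ 2 (mod 3). Since 851^(−1) ≡ 2 (mod 3) (851 ≡ 2 (mod 3)), t ≡ 2·2 ≡ 1 (mod 3). So x ≡ 377 + 851·1 = 1228 (mod 2553).
Unique solution in [0, 2553): x = 1228.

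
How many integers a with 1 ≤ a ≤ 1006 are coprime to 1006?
502

The number of a ∈ {1, ..., 1006} with gcd(a, 1006) = 1 is by definition Euler's totient φ(1006). φ is multiplicative, with φ(p^e) = p^e − p^(e−1). Factorise 1006 = 2 · 503. Then
  φ(1006) = (2 − 1) · (503 − 1) = 1 · 502 = 502.
So there are 502 such integers.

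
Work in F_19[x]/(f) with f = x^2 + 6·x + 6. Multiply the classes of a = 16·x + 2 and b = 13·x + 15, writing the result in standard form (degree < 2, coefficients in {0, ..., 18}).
Multiply as integer polynomials: a · b = 208·x^2 + 266·x + 30. Reducing coefficients mod 19: a · b ≡ 18·x^2 + 11. Now divide by f(x) = x^2 + 6·x + 6 in F_19[x], eliminating the leading term at each step:
  leading term 18·x^2: subtract (18)·f(x) = 18·x^2 + 13·x + 13, leaving 6·x + 17 (coefficients mod 19)
The degree is now < 2, so this is the remainder. Hence a · b ≡ 6·x + 17 in F_19[x]/(f).

Final answer: a · b ≡ 6·x + 17 (mod f(x))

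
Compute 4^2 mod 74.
16

Use repeated squaring. Binary(2) = 10. Walk through the bits of the exponent 2 left-to-right: at each bit after the leading one, square the running value, then multiply by 4 if the bit is 1 (always reducing mod 74):
  bit 1 = 1 (leading): start with 4.
  bit 2 = 0: square 4^2 = 16 (mod 74).
Final value: 4^2 ≡ 16 (mod 74).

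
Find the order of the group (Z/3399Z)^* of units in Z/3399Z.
|(Z/3399Z)^*| = 2040

(Z/3399Z)^* consists of the classes a with gcd(a, 3399) = 1, so its order is φ(3399). φ is multiplicative, with φ(p^e) = p^e − p^(e−1). Factorise 3399 = 3 · 11 · 103. Then
  φ(3399) = (3 − 1) · (11 − 1) · (103 − 1) = 2 · 10 · 102 = 2040.
Thus |(Z/3399Z)^*| = 2040.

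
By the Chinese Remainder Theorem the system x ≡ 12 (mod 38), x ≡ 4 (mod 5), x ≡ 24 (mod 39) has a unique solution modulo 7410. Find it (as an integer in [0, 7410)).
The moduli 38, 5, 39 are pairwise coprime, so by the CRT there is a unique solution mod 38·5·39 = 7410.
Solve by successive substitution. Start with x ≡ 12 (mod 38).
  Combine with x ≡ 4 (mod 5): write x = 12 + 38·t and require 12 + 38·t ≡ 4 (mod 5), i.e. 38·t ≡ 4 − 12 ≡ 2 (mod 5). Since 38^(−1) ≡ 2 (mod 5) (38 ≡ 3 (mod 5)), t ≡ 2·2 ≡ 4 (mod 5). So x ≡ 12 + 38·4 = 164 (mod 190).
  Combine with x ≡ 24 (mod 39): write x = 164 + 190·t and require 164 + 190·t ≡ 24 (mod 39), i.e. 190·t ≡ 24 − 164 ≡ 16 (mod 39). Since 190^(−1) ≡ 31 (mod 39) (190 ≡ 34 (mod 39)), t ≡ 31·16 ≡ 28 (mod 39). So x ≡ 164 + 190·28 = 5484 (mod 7410).
Unique solution in [0, 7410): x = 5484.

Final answer: x ≡ 5484 (mod 7410); the representative in [0, 7410) is 5484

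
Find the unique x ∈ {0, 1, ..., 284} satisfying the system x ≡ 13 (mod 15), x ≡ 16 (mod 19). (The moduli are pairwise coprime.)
x ≡ 73 (mod 285); the representative in [0, 285) is 73

The moduli 15, 19 are pairwise coprime, so by the CRT there is a unique solution mod 15·19 = 285.
Solve by successive substitution. Start with x ≡ 13 (mod 15).
  Combine with x ≡ 16 (mod 19): write x = 13 + 15·t and require 13 + 15·t ≡ 16 (mod 19), i.e. 15·t ≡ 16 − 13 ≡ 3 (mod 19). Since 15^(−1) ≡ 14 (mod 19), t ≡ 14·3 ≡ 4 (mod 19). So x ≡ 13 + 15·4 = 73 (mod 285).
Unique solution in [0, 285): x = 73.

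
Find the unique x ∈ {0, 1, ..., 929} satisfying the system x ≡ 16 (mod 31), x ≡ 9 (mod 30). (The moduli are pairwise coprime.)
x ≡ 729 (mod 930); the representative in [0, 930) is 729

The moduli 31, 30 are pairwise coprime, so by the CRT there is a unique solution mod 31·30 = 930.
Solve by successive substitution. Start with x ≡ 16 (mod 31).
  Combine with x ≡ 9 (mod 30): write x = 16 + 31·t and require 16 + 31·t ≡ 9 (mod 30), i.e. 31·t ≡ 9 − 16 ≡ 23 (mod 30). Since 31^(−1) ≡ 1 (mod 30) (31 ≡ 1 (mod 30)), t ≡ 1·23 ≡ 23 (mod 30). So x ≡ 16 + 31·23 = 729 (mod 930).
Unique solution in [0, 930): x = 729.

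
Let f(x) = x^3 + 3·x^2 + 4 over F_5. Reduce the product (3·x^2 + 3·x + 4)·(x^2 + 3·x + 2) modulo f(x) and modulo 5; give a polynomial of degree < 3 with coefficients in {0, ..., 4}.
a · b ≡ x + 1 (mod f(x))

Multiply as integer polynomials: a · b = 3·x^4 + 12·x^3 + 19·x^2 + 18·x + 8. Reducing coefficients mod 5: a · b ≡ 3·x^4 + 2·x^3 + 4·x^2 + 3·x + 3. Now divide by f(x) = x^3 + 3·x^2 + 4 in F_5[x], eliminating the leading term at each step:
  leading term 3·x^4: subtract (3·x)·f(x) = 3·x^4 + 4·x^3 + 2·x, leaving 3·x^3 + 4·x^2 + x + 3 (coefficients mod 5)
  leading term 3·x^3: subtract (3)·f(x) = 3·x^3 + 4·x^2 + 2, leaving x + 1 (coefficients mod 5)
The degree is now < 3, so this is the remainder. Hence a · b ≡ x + 1 in F_5[x]/(f).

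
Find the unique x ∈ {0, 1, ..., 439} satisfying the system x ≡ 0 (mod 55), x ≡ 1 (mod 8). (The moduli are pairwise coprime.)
The moduli 55, 8 are pairwise coprime, so by the CRT there is a unique solution mod 55·8 = 440.
Solve by successive substitution. Start with x ≡ 0 (mod 55).
  Combine with x ≡ 1 (mod 8): write x = 55·t and require 55·t ≡ 1 (mod 8). Since 55^(−1) ≡ 7 (mod 8) (55 ≡ 7 (mod 8)), t ≡ 7·1 ≡ 7 (mod 8). So x ≡ 55·7 = 385 (mod 440).
Unique solution in [0, 440): x = 385.

Final answer: x ≡ 385 (mod 440); the representative in [0, 440) is 385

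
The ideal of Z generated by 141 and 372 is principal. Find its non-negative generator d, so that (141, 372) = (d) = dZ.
In the PID Z, (a, b) is generated by gcd(a, b). Compute gcd(372, 141) with the extended Euclidean algorithm, tracking rows (r, s, t) with s·372 + t·141 = r:
  row A: (372, 1, 0)   [1·372 + 0·141 = 372]
  row B: (141, 0, 1)   [0·372 + 1·141 = 141]
  372 = 2·141 + 90   → row C = row A − 2·row B = (90, 1, −2)   [check: 1·372 − 2·141 = 90]
  141 = 1·90 + 51   → row D = row B − 1·row C = (51, −1, 3)   [check: −1·372 + 3·141 = 51]
  90 = 1·51 + 39   → row E = row C − 1·row D = (39, 2, −5)   [check: 2·372 − 5·141 = 39]
  51 = 1·39 + 12   → row F = row D − 1·row E = (12, −3, 8)   [check: −3·372 + 8·141 = 12]
  39 = 3·12 + 3   → row G = row E − 3·row F = (3, 11, −29)   [check: 11·372 − 29·141 = 3]
  12 = 4·3 + 0   → remainder 0, stop. gcd = 3 (last nonzero row G).
So gcd(141, 372) = 3, with Bézout identity 11·372 − 29·141 = 3. Containment (⊇): the Bézout identity exhibits 3 as an element of (141, 372), giving (3) ⊆ (141, 372). Containment (⊆): since 3 | 141 and 3 | 372 (141 = 3·47, 372 = 3·124), every Z-linear combination of 141 and 372 is divisible by 3, so (141, 372) ⊆ (3). Therefore (141, 372) = (3), d = 3.

Final answer: (141, 372) = (3); d = 3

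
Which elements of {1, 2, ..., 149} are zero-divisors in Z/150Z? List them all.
An element a ∈ Z/150Z (with a ≠ 0) is a zero-divisor iff gcd(a, 150) > 1 (because a is a unit precisely when gcd(a, n) = 1, and in Z/nZ every nonzero, non-unit element is a zero-divisor). Scan a = 1, ..., 149 and keep those with gcd(a, 150) > 1:
  gcd(2, 150) = 2, gcd(3, 150) = 3, gcd(4, 150) = 2, gcd(5, 150) = 5, gcd(6, 150) = 6, gcd(8, 150) = 2, gcd(9, 150) = 3, gcd(10, 150) = 10, gcd(12, 150) = 6, gcd(14, 150) = 2, gcd(15, 150) = 15, gcd(16, 150) = 2, gcd(18, 150) = 6, gcd(20, 150) = 10, gcd(21, 150) = 3, gcd(22, 150) = 2, gcd(24, 150) = 6, gcd(25, 150) = 25, gcd(26, 150) = 2, gcd(27, 150) = 3, gcd(28, 150) = 2, gcd(30, 150) = 30, gcd(32, 150) = 2, gcd(33, 150) = 3, gcd(34, 150) = 2, gcd(35, 150) = 5, gcd(36, 150) = 6, gcd(38, 150) = 2, gcd(39, 150) = 3, gcd(40, 150) = 10, gcd(42, 150) = 6, gcd(44, 150) = 2, gcd(45, 150) = 15, gcd(46, 150) = 2, gcd(48, 150) = 6, gcd(50, 150) = 50, gcd(51, 150) = 3, gcd(52, 150) = 2, gcd(54, 150) = 6, gcd(55, 150) = 5, gcd(56, 150) = 2, gcd(57, 150) = 3, gcd(58, 150) = 2, gcd(60, 150) = 30, gcd(62, 150) = 2, gcd(63, 150) = 3, gcd(64, 150) = 2, gcd(65, 150) = 5, gcd(66, 150) = 6, gcd(68, 150) = 2, gcd(69, 150) = 3, gcd(70, 150) = 10, gcd(72, 150) = 6, gcd(74, 150) = 2, gcd(75, 150) = 75, gcd(76, 150) = 2, gcd(78, 150) = 6, gcd(80, 150) = 10, gcd(81, 150) = 3, gcd(82, 150) = 2, gcd(84, 150) = 6, gcd(85, 150) = 5, gcd(86, 150) = 2, gcd(87, 150) = 3, gcd(88, 150) = 2, gcd(90, 150) = 30, gcd(92, 150) = 2, gcd(93, 150) = 3, gcd(94, 150) = 2, gcd(95, 150) = 5, gcd(96, 150) = 6, gcd(98, 150) = 2, gcd(99, 150) = 3, gcd(100, 150) = 50, gcd(102, 150) = 6, gcd(104, 150) = 2, gcd(105, 150) = 15, gcd(106, 150) = 2, gcd(108, 150) = 6, gcd(110, 150) = 10, gcd(111, 150) = 3, gcd(112, 150) = 2, gcd(114, 150) = 6, gcd(115, 150) = 5, gcd(116, 150) = 2, gcd(117, 150) = 3, gcd(118, 150) = 2, gcd(120, 150) = 30, gcd(122, 150) = 2, gcd(123, 150) = 3, gcd(124, 150) = 2, gcd(125, 150) = 25, gcd(126, 150) = 6, gcd(128, 150) = 2, gcd(129, 150) = 3, gcd(130, 150) = 10, gcd(132, 150) = 6, gcd(134, 150) = 2, gcd(135, 150) = 15, gcd(136, 150) = 2, gcd(138, 150) = 6, gcd(140, 150) = 10, gcd(141, 150) = 3, gcd(142, 150) = 2, gcd(144, 150) = 6, gcd(145, 150) = 5, gcd(146, 150) = 2, gcd(147, 150) = 3, gcd(148, 150) = 2.
All other a ∈ {1, ..., 149} have gcd(a, 150) = 1 and are units. So the nonzero zero-divisors are exactly the 109 values of a appearing in this scan.

Final answer: nonzero zero-divisors of Z/150Z = {2, 3, 4, 5, 6, 8, 9, 10, 12, 14, 15, 16, 18, 20, 21, 22, 24, 25, 26, 27, 28, 30, 32, 33, 34, 35, 36, 38, 39, 40, 42, 44, 45, 46, 48, 50, 51, 52, 54, 55, 56, 57, 58, 60, 62, 63, 64, 65, 66, 68, 69, 70, 72, 74, 75, 76, 78, 80, 81, 82, 84, 85, 86, 87, 88, 90, 92, 93, 94, 95, 96, 98, 99, 100, 102, 104, 105, 106, 108, 110, 111, 112, 114, 115, 116, 117, 118, 120, 122, 123, 124, 125, 126, 128, 129, 130, 132, 134, 135, 136, 138, 140, 141, 142, 144, 145, 146, 147, 148}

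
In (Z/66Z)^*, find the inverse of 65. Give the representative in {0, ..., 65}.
Apply the extended Euclidean algorithm to (66, 65), tracking rows (r, s, t) with s·66 + t·65 = r. Each division r_prev = q·r_cur + r_new produces the new row as (previous row) − q·(current row):
  row A: (66, 1, 0)   [1·66 + 0·65 = 66]
  row B: (65, 0, 1)   [0·66 + 1·65 = 65]
  66 = 1·65 + 1   → row C = row A − 1·row B = (1, 1, −1)   [check: 1·66 − 1·65 = 1]
  65 = 65·1 + 0   → remainder 0, stop. gcd = 1 (last nonzero row C).
The gcd is 1, so 65 is invertible mod 66. The last nonzero row gives 1·66 − 1·65 = 1, so t = −1. So 65^(−1) ≡ −1 ≡ 65 (mod 66). Verify: 65 · 65 = 4225 ≡ 1 (mod 66). ✓

Final answer: 65^(−1) ≡ 65 (mod 66)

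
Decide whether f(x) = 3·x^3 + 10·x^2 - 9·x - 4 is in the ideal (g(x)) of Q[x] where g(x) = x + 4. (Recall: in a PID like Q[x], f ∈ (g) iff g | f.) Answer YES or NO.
YES

In Q[x] the ideal (g) consists of all multiples of g, so f ∈ (g) iff g | f, i.e. iff the remainder of f on division by g is 0. Divide f by g (g is monic, so eliminate the leading term of the running remainder at each step):
  leading term 3·x^3: subtract (3·x^2)·g(x) = 3·x^3 + 12·x^2, leaving -2·x^2 - 9·x - 4
  leading term -2·x^2: subtract (-2·x)·g(x) = -2·x^2 - 8·x, leaving -x - 4
  leading term -x: subtract (-1)·g(x) = -x - 4, leaving 0
The remainder is 0, so f(x) = g(x) · h(x) with h(x) = 3·x^2 - 2·x - 1. Hence g | f, i.e. f ∈ (g).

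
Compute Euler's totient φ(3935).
φ(3935) = 3144

φ is multiplicative, with φ(p^e) = p^e − p^(e−1). Factorise 3935 = 5 · 787. Then
  φ(3935) = (5 − 1) · (787 − 1) = 4 · 786 = 3144.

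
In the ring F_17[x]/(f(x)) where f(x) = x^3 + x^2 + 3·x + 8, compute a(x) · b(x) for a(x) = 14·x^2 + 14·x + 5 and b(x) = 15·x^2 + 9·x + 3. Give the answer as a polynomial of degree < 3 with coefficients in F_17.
a · b ≡ 14·x^2 + x + 10 (mod f(x))

Multiply as integer polynomials: a · b = 210·x^4 + 336·x^3 + 243·x^2 + 87·x + 15. Reducing coefficients mod 17: a · b ≡ 6·x^4 + 13·x^3 + 5·x^2 + 2·x + 15. Now divide by f(x) = x^3 + x^2 + 3·x + 8 in F_17[x], eliminating the leading term at each step:
  leading term 6·x^4: subtract (6·x)·f(x) = 6·x^4 + 6·x^3 + x^2 + 14·x, leaving 7·x^3 + 4·x^2 + 5·x + 15 (coefficients mod 17)
  leading term 7·x^3: subtract (7)·f(x) = 7·x^3 + 7·x^2 + 4·x + 5, leaving 14·x^2 + x + 10 (coefficients mod 17)
The degree is now < 3, so this is the remainder. Hence a · b ≡ 14·x^2 + x + 10 in F_17[x]/(f).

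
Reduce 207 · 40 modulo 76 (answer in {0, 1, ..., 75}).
Reduce the factors first: 207 ≡ 55 (mod 76), so 207 · 40 ≡ 55 · 40 (mod 76). 55 · 40 = 2200. Dividing by 76: 2200 = 28·76 + 72. So (207 · 40) mod 76 = 72.

Final answer: 72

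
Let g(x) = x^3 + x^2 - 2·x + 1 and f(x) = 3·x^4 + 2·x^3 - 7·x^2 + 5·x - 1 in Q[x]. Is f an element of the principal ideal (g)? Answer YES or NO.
In Q[x] the ideal (g) consists of all multiples of g, so f ∈ (g) iff g | f, i.e. iff the remainder of f on division by g is 0. Divide f by g (g is monic, so eliminate the leading term of the running remainder at each step):
  leading term 3·x^4: subtract (3·x)·g(x) = 3·x^4 + 3·x^3 - 6·x^2 + 3·x, leaving -x^3 - x^2 + 2·x - 1
  leading term -x^3: subtract (-1)·g(x) = -x^3 - x^2 + 2·x - 1, leaving 0
The remainder is 0, so f(x) = g(x) · h(x) with h(x) = 3·x - 1. Hence g | f, i.e. f ∈ (g).

Final answer: YES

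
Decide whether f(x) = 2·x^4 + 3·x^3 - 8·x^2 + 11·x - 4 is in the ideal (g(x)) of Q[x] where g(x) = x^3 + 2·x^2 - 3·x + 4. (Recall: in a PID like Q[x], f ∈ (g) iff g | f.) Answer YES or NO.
YES

In Q[x] the ideal (g) consists of all multiples of g, so f ∈ (g) iff g | f, i.e. iff the remainder of f on division by g is 0. Divide f by g (g is monic, so eliminate the leading term of the running remainder at each step):
  leading term 2·x^4: subtract (2·x)·g(x) = 2·x^4 + 4·x^3 - 6·x^2 + 8·x, leaving -x^3 - 2·x^2 + 3·x - 4
  leading term -x^3: subtract (-1)·g(x) = -x^3 - 2·x^2 + 3·x - 4, leaving 0
The remainder is 0, so f(x) = g(x) · h(x) with h(x) = 2·x - 1. Hence g | f, i.e. f ∈ (g).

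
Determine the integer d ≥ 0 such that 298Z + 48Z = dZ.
(298, 48) = (2); d = 2

In the PID Z, (a, b) is generated by gcd(a, b). Compute gcd(298, 48) with the extended Euclidean algorithm, tracking rows (r, s, t) with s·298 + t·48 = r:
  row A: (298, 1, 0)   [1·298 + 0·48 = 298]
  row B: (48, 0, 1)   [0·298 + 1·48 = 48]
  298 = 6·48 + 10   → row C = row A − 6·row B = (10, 1, −6)   [check: 1·298 − 6·48 = 10]
  48 = 4·10 + 8   → row D = row B − 4·row C = (8, −4, 25)   [check: −4·298 + 25·48 = 8]
  10 = 1·8 + 2   → row E = row C − 1·row D = (2, 5, −31)   [check: 5·298 − 31·48 = 2]
  8 = 4·2 + 0   → remainder 0, stop. gcd = 2 (last nonzero row E).
So gcd(298, 48) = 2, with Bézout identity 5·298 − 31·48 = 2. Containment (⊇): the Bézout identity exhibits 2 as an element of (298, 48), giving (2) ⊆ (298, 48). Containment (⊆): since 2 | 298 and 2 | 48 (298 = 2·149, 48 = 2·24), every Z-linear combination of 298 and 48 is divisible by 2, so (298, 48) ⊆ (2). Therefore (298, 48) = (2), d = 2.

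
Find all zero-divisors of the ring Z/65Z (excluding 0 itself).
nonzero zero-divisors of Z/65Z = {5, 10, 13, 15, 20, 25, 26, 30, 35, 39, 40, 45, 50, 52, 55, 60}

An element a ∈ Z/65Z (with a ≠ 0) is a zero-divisor iff gcd(a, 65) > 1 (because a is a unit precisely when gcd(a, n) = 1, and in Z/nZ every nonzero, non-unit element is a zero-divisor). Scan a = 1, ..., 64 and keep those with gcd(a, 65) > 1:
  gcd(5, 65) = 5, gcd(10, 65) = 5, gcd(13, 65) = 13, gcd(15, 65) = 5, gcd(20, 65) = 5, gcd(25, 65) = 5, gcd(26, 65) = 13, gcd(30, 65) = 5, gcd(35, 65) = 5, gcd(39, 65) = 13, gcd(40, 65) = 5, gcd(45, 65) = 5, gcd(50, 65) = 5, gcd(52, 65) = 13, gcd(55, 65) = 5, gcd(60, 65) = 5.
All other a ∈ {1, ..., 64} have gcd(a, 65) = 1 and are units. So the nonzero zero-divisors are exactly the 16 values of a appearing in this scan.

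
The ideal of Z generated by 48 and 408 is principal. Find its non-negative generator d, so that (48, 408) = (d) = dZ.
(48, 408) = (24); d = 24

In the PID Z, (a, b) is generated by gcd(a, b). Compute gcd(408, 48) with the extended Euclidean algorithm, tracking rows (r, s, t) with s·408 + t·48 = r:
  row A: (408, 1, 0)   [1·408 + 0·48 = 408]
  row B: (48, 0, 1)   [0·408 + 1·48 = 48]
  408 = 8·48 + 24   → row C = row A − 8·row B = (24, 1, −8)   [check: 1·408 − 8·48 = 24]
  48 = 2·24 + 0   → remainder 0, stop. gcd = 24 (last nonzero row C).
So gcd(48, 408) = 24, with Bézout identity 1·408 − 8·48 = 24. Containment (⊇): the Bézout identity exhibits 24 as an element of (48, 408), giving (24) ⊆ (48, 408). Containment (⊆): since 24 | 48 and 24 | 408 (48 = 24·2, 408 = 24·17), every Z-linear combination of 48 and 408 is divisible by 24, so (48, 408) ⊆ (24). Therefore (48, 408) = (24), d = 24.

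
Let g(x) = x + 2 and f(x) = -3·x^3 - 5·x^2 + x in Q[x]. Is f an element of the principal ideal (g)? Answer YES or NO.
NO

In Q[x] the ideal (g) consists of all multiples of g, so f ∈ (g) iff g | f, i.e. iff the remainder of f on division by g is 0. Divide f by g (g is monic, so eliminate the leading term of the running remainder at each step):
  leading term -3·x^3: subtract (-3·x^2)·g(x) = -3·x^3 - 6·x^2, leaving x^2 + x
  leading term x^2: subtract (x)·g(x) = x^2 + 2·x, leaving -x
  leading term -x: subtract (-1)·g(x) = -x - 2, leaving 2
The remainder r(x) = 2 ≠ 0 (and deg r < deg g), so g ∤ f, i.e. f ∉ (g).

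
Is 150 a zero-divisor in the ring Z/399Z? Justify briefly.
YES

gcd(150, 399) = 3 > 1, so 150 is not a unit in Z/399Z. In Z/nZ every nonzero non-unit is a zero-divisor: explicitly, take b = 399/gcd = 133 ≠ 0 (mod 399); then 150·133 = 19950 = 50·399, i.e. 150·133 ≡ 0 (mod 399). So 150 is a zero-divisor.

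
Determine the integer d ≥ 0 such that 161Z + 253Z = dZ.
In the PID Z, (a, b) is generated by gcd(a, b). Compute gcd(253, 161) with the extended Euclidean algorithm, tracking rows (r, s, t) with s·253 + t·161 = r:
  row A: (253, 1, 0)   [1·253 + 0·161 = 253]
  row B: (161, 0, 1)   [0·253 + 1·161 = 161]
  253 = 1·161 + 92   → row C = row A − 1·row B = (92, 1, −1)   [check: 1·253 − 1·161 = 92]
  161 = 1·92 + 69   → row D = row B − 1·row C = (69, −1, 2)   [check: −1·253 + 2·161 = 69]
  92 = 1·69 + 23   → row E = row C − 1·row D = (23, 2, −3)   [check: 2·253 − 3·161 = 23]
  69 = 3·23 + 0   → remainder 0, stop. gcd = 23 (last nonzero row E).
So gcd(161, 253) = 23, with Bézout identity 2·253 − 3·161 = 23. Containment (⊇): the Bézout identity exhibits 23 as an element of (161, 253), giving (23) ⊆ (161, 253). Containment (⊆): since 23 | 161 and 23 | 253 (161 = 23·7, 253 = 23·11), every Z-linear combination of 161 and 253 is divisible by 23, so (161, 253) ⊆ (23). Therefore (161, 253) = (23), d = 23.

Final answer: (161, 253) = (23); d = 23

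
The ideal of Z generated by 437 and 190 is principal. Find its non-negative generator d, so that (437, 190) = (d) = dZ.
In the PID Z, (a, b) is generated by gcd(a, b). Compute gcd(437, 190) with the extended Euclidean algorithm, tracking rows (r, s, t) with s·437 + t·190 = r:
  row A: (437, 1, 0)   [1·437 + 0·190 = 437]
  row B: (190, 0, 1)   [0·437 + 1·190 = 190]
  437 = 2·190 + 57   → row C = row A − 2·row B = (57, 1, −2)   [check: 1·437 − 2·190 = 57]
  190 = 3·57 + 19   → row D = row B − 3·row C = (19, −3, 7)   [check: −3·437 + 7·190 = 19]
  57 = 3·19 + 0   → remainder 0, stop. gcd = 19 (last nonzero row D).
So gcd(437, 190) = 19, with Bézout identity −3·437 + 7·190 = 19. Containment (⊇): the Bézout identity exhibits 19 as an element of (437, 190), giving (19) ⊆ (437, 190). Containment (⊆): since 19 | 437 and 19 | 190 (437 = 19·23, 190 = 19·10), every Z-linear combination of 437 and 190 is divisible by 19, so (437, 190) ⊆ (19). Therefore (437, 190) = (19), d = 19.

Final answer: (437, 190) = (19); d = 19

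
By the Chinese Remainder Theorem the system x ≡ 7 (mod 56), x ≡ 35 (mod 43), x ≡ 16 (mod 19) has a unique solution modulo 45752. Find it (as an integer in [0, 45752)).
The moduli 56, 43, 19 are pairwise coprime, so by the CRT there is a unique solution mod 56·43·19 = 45752.
Solve by successive substitution. Start with x ≡ 7 (mod 56).
  Combine with x ≡ 35 (mod 43): write x = 7 + 56·t and require 7 + 56·t ≡ 35 (mod 43), i.e. 56·t ≡ 35 − 7 ≡ 28 (mod 43). Since 56^(−1) ≡ 10 (mod 43) (56 ≡ 13 (mod 43)), t ≡ 10·28 ≡ 22 (mod 43). So x ≡ 7 + 56·22 = 1239 (mod 2408).
  Combine with x ≡ 16 (mod 19): write x = 1239 + 2408·t and require 1239 + 2408·t ≡ 16 (mod 19), i.e. 2408·t ≡ 16 − 1239 ≡ 12 (mod 19). Since 2408^(−1) ≡ 15 (mod 19) (2408 ≡ 14 (mod 19)), t ≡ 15·12 ≡ 9 (mod 19). So x ≡ 1239 + 2408·9 = 22911 (mod 45752).
Unique solution in [0, 45752): x = 22911.

Final answer: x ≡ 22911 (mod 45752); the representative in [0, 45752) is 22911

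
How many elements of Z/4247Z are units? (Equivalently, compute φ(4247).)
An element a ∈ Z/4247Z is a unit iff gcd(a, 4247) = 1, so the number of units is φ(4247). φ is multiplicative, with φ(p^e) = p^e − p^(e−1). Factorise 4247 = 31 · 137. Then
  φ(4247) = (31 − 1) · (137 − 1) = 30 · 136 = 4080.

Final answer: Z/4247Z has φ(4247) = 4080 units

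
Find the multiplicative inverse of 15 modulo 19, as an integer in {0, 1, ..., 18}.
Apply the extended Euclidean algorithm to (19, 15), tracking rows (r, s, t) with s·19 + t·15 = r. Each division r_prev = q·r_cur + r_new produces the new row as (previous row) − q·(current row):
  row A: (19, 1, 0)   [1·19 + 0·15 = 19]
  row B: (15, 0, 1)   [0·19 + 1·15 = 15]
  19 = 1·15 + 4   → row C = row A − 1·row B = (4, 1, −1)   [check: 1·19 − 1·15 = 4]
  15 = 3·4 + 3   → row D = row B − 3·row C = (3, −3, 4)   [check: −3·19 + 4·15 = 3]
  4 = 1·3 + 1   → row E = row C − 1·row D = (1, 4, −5)   [check: 4·19 − 5·15 = 1]
  3 = 3·1 + 0   → remainder 0, stop. gcd = 1 (last nonzero row E).
The gcd is 1, so 15 is invertible mod 19. The last nonzero row gives 4·19 − 5·15 = 1, so t = −5. So 15^(−1) ≡ −5 ≡ 14 (mod 19). Verify: 15 · 14 = 210 ≡ 1 (mod 19). ✓

Final answer: 15^(−1) ≡ 14 (mod 19)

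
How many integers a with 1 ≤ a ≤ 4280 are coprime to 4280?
The number of a ∈ {1, ..., 4280} with gcd(a, 4280) = 1 is by definition Euler's totient φ(4280). φ is multiplicative, with φ(p^e) = p^e − p^(e−1). Factorise 4280 = 2^3 · 5 · 107. Then
  φ(4280) = (2^3 − 2^2) · (5 − 1) · (107 − 1) = 4 · 4 · 106 = 1696.
So there are 1696 such integers.

Final answer: 1696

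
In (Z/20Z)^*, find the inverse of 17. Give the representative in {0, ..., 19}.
Apply the extended Euclidean algorithm to (20, 17), tracking rows (r, s, t) with s·20 + t·17 = r. Each division r_prev = q·r_cur + r_new produces the new row as (previous row) − q·(current row):
  row A: (20, 1, 0)   [1·20 + 0·17 = 20]
  row B: (17, 0, 1)   [0·20 + 1·17 = 17]
  20 = 1·17 + 3   → row C = row A − 1·row B = (3, 1, −1)   [check: 1·20 − 1·17 = 3]
  17 = 5·3 + 2   → row D = row B − 5·row C = (2, −5, 6)   [check: −5·20 + 6·17 = 2]
  3 = 1·2 + 1   → row E = row C − 1·row D = (1, 6, −7)   [check: 6·20 − 7·17 = 1]
  2 = 2·1 + 0   → remainder 0, stop. gcd = 1 (last nonzero row E).
The gcd is 1, so 17 is invertible mod 20. The last nonzero row gives 6·20 − 7·17 = 1, so t = −7. So 17^(−1) ≡ −7 ≡ 13 (mod 20). Verify: 17 · 13 = 221 ≡ 1 (mod 20). ✓

Final answer: 17^(−1) ≡ 13 (mod 20)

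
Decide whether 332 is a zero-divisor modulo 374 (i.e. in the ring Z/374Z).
YES

gcd(332, 374) = 2 > 1, so 332 is not a unit in Z/374Z. In Z/nZ every nonzero non-unit is a zero-divisor: explicitly, take b = 374/gcd = 187 ≠ 0 (mod 374); then 332·187 = 62084 = 166·374, i.e. 332·187 ≡ 0 (mod 374). So 332 is a zero-divisor.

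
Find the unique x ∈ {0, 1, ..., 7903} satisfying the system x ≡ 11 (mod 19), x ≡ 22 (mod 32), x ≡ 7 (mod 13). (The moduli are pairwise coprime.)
The moduli 19, 32, 13 are pairwise coprime, so by the CRT there is a unique solution mod 19·32·13 = 7904.
Solve by successive substitution. Start with x ≡ 11 (mod 19).
  Combine with x ≡ 22 (mod 32): write x = 11 + 19·t and require 11 + 19·t ≡ 22 (mod 32), i.e. 19·t ≡ 22 − 11 ≡ 11 (mod 32). Since 19^(−1) ≡ 27 (mod 32), t ≡ 27·11 ≡ 9 (mod 32). So x ≡ 11 + 19·9 = 182 (mod 608).
  Combine with x ≡ 7 (mod 13): write x = 182 + 608·t and require 182 + 608·t ≡ 7 (mod 13), i.e. 608·t ≡ 7 − 182 ≡ 7 (mod 13). Since 608^(−1) ≡ 4 (mod 13) (608 ≡ 10 (mod 13)), t ≡ 4·7 ≡ 2 (mod 13). So x ≡ 182 + 608·2 = 1398 (mod 7904).
Unique solution in [0, 7904): x = 1398.

Final answer: x ≡ 1398 (mod 7904); the representative in [0, 7904) is 1398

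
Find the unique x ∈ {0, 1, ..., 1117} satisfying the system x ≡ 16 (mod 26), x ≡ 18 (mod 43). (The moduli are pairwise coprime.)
x ≡ 276 (mod 1118); the representative in [0, 1118) is 276

The moduli 26, 43 are pairwise coprime, so by the CRT there is a unique solution mod 26·43 = 1118.
Solve by successive substitution. Start with x ≡ 16 (mod 26).
  Combine with x ≡ 18 (mod 43): write x = 16 + 26·t and require 16 + 26·t ≡ 18 (mod 43), i.e. 26·t ≡ 18 − 16 ≡ 2 (mod 43). Since 26^(−1) ≡ 5 (mod 43), t ≡ 5·2 ≡ 10 (mod 43). So x ≡ 16 + 26·10 = 276 (mod 1118).
Unique solution in [0, 1118): x = 276.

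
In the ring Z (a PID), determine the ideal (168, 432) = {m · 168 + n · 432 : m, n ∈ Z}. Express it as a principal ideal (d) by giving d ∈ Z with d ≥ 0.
In the PID Z, (a, b) is generated by gcd(a, b). Compute gcd(432, 168) with the extended Euclidean algorithm, tracking rows (r, s, t) with s·432 + t·168 = r:
  row A: (432, 1, 0)   [1·432 + 0·168 = 432]
  row B: (168, 0, 1)   [0·432 + 1·168 = 168]
  432 = 2·168 + 96   → row C = row A − 2·row B = (96, 1, −2)   [check: 1·432 − 2·168 = 96]
  168 = 1·96 + 72   → row D = row B − 1·row C = (72, −1, 3)   [check: −1·432 + 3·168 = 72]
  96 = 1·72 + 24   → row E = row C − 1·row D = (24, 2, −5)   [check: 2·432 − 5·168 = 24]
  72 = 3·24 + 0   → remainder 0, stop. gcd = 24 (last nonzero row E).
So gcd(168, 432) = 24, with Bézout identity 2·432 − 5·168 = 24. Containment (⊇): the Bézout identity exhibits 24 as an element of (168, 432), giving (24) ⊆ (168, 432). Containment (⊆): since 24 | 168 and 24 | 432 (168 = 24·7, 432 = 24·18), every Z-linear combination of 168 and 432 is divisible by 24, so (168, 432) ⊆ (24). Therefore (168, 432) = (24), d = 24.

Final answer: (168, 432) = (24); d = 24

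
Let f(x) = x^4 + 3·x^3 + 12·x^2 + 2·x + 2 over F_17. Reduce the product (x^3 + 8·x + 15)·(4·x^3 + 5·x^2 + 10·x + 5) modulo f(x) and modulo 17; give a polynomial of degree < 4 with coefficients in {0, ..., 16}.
a · b ≡ 15·x^2 + 4·x + 11 (mod f(x))

Multiply as integer polynomials: a · b = 4·x^6 + 5·x^5 + 42·x^4 + 105·x^3 + 155·x^2 + 190·x + 75. Reducing coefficients mod 17: a · b ≡ 4·x^6 + 5·x^5 + 8·x^4 + 3·x^3 + 2·x^2 + 3·x + 7. Now divide by f(x) = x^4 + 3·x^3 + 12·x^2 + 2·x + 2 in F_17[x], eliminating the leading term at each step:
  leading term 4·x^6: subtract (4·x^2)·f(x) = 4·x^6 + 12·x^5 + 14·x^4 + 8·x^3 + 8·x^2, leaving 10·x^5 + 11·x^4 + 12·x^3 + 11·x^2 + 3·x + 7 (coefficients mod 17)
  leading term 10·x^5: subtract (10·x)·f(x) = 10·x^5 + 13·x^4 + x^3 + 3·x^2 + 3·x, leaving 15·x^4 + 11·x^3 + 8·x^2 + 7 (coefficients mod 17)
  leading term 15·x^4: subtract (15)·f(x) = 15·x^4 + 11·x^3 + 10·x^2 + 13·x + 13, leaving 15·x^2 + 4·x + 11 (coefficients mod 17)
The degree is now < 4, so this is the remainder. Hence a · b ≡ 15·x^2 + 4·x + 11 in F_17[x]/(f).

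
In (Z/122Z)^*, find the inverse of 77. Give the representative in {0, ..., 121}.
77^(−1) ≡ 103 (mod 122)

Apply the extended Euclidean algorithm to (122, 77), tracking rows (r, s, t) with s·122 + t·77 = r. Each division r_prev = q·r_cur + r_new produces the new row as (previous row) − q·(current row):
  row A: (122, 1, 0)   [1·122 + 0·77 = 122]
  row B: (77, 0, 1)   [0·122 + 1·77 = 77]
  122 = 1·77 + 45   → row C = row A − 1·row B = (45, 1, −1)   [check: 1·122 − 1·77 = 45]
  77 = 1·45 + 32   → row D = row B − 1·row C = (32, −1, 2)   [check: −1·122 + 2·77 = 32]
  45 = 1·32 + 13   → row E = row C − 1·row D = (13, 2, −3)   [check: 2·122 − 3·77 = 13]
  32 = 2·13 + 6   → row F = row D − 2·row E = (6, −5, 8)   [check: −5·122 + 8·77 = 6]
  13 = 2·6 + 1   → row G = row E − 2·row F = (1, 12, −19)   [check: 12·122 − 19·77 = 1]
  6 = 6·1 + 0   → remainder 0, stop. gcd = 1 (last nonzero row G).
The gcd is 1, so 77 is invertible mod 122. The last nonzero row gives 12·122 − 19·77 = 1, so t = −19. So 77^(−1) ≡ −19 ≡ 103 (mod 122). Verify: 77 · 103 = 7931 ≡ 1 (mod 122). ✓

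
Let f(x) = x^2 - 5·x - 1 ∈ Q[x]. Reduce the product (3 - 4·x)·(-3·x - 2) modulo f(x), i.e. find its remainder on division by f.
a · b ≡ 59·x + 6 (mod f(x))

First multiply in Q[x] without reducing: a · b = 12·x^2 - x - 6. Now divide by f(x) = x^2 - 5·x - 1, eliminating the leading term at each step:
  leading term 12·x^2: subtract (12)·f(x) = 12·x^2 - 60·x - 12, leaving 59·x + 6
The degree is now < 2, so this is the remainder. Hence a · b ≡ 59·x + 6 in Q[x]/(f).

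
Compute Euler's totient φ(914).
φ(914) = 456

φ is multiplicative, with φ(p^e) = p^e − p^(e−1). Factorise 914 = 2 · 457. Then
  φ(914) = (2 − 1) · (457 − 1) = 1 · 456 = 456.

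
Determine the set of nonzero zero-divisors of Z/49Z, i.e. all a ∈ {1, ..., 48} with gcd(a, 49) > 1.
An element a ∈ Z/49Z (with a ≠ 0) is a zero-divisor iff gcd(a, 49) > 1 (because a is a unit precisely when gcd(a, n) = 1, and in Z/nZ every nonzero, non-unit element is a zero-divisor). Scan a = 1, ..., 48 and keep those with gcd(a, 49) > 1:
  gcd(7, 49) = 7, gcd(14, 49) = 7, gcd(21, 49) = 7, gcd(28, 49) = 7, gcd(35, 49) = 7, gcd(42, 49) = 7.
All other a ∈ {1, ..., 48} have gcd(a, 49) = 1 and are units. So the nonzero zero-divisors are exactly the 6 values of a appearing in this scan.

Final answer: nonzero zero-divisors of Z/49Z = {7, 14, 21, 28, 35, 42}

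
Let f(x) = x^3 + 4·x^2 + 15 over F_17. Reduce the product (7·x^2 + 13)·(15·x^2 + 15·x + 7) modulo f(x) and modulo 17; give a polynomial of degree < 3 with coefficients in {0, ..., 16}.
Multiply as integer polynomials: a · b = 105·x^4 + 105·x^3 + 244·x^2 + 195·x + 91. Reducing coefficients mod 17: a · b ≡ 3·x^4 + 3·x^3 + 6·x^2 + 8·x + 6. Now divide by f(x) = x^3 + 4·x^2 + 15 in F_17[x], eliminating the leading term at each step:
  leading term 3·x^4: subtract (3·x)·f(x) = 3·x^4 + 12·x^3 + 11·x, leaving 8·x^3 + 6·x^2 + 14·x + 6 (coefficients mod 17)
  leading term 8·x^3: subtract (8)·f(x) = 8·x^3 + 15·x^2 + 1, leaving 8·x^2 + 14·x + 5 (coefficients mod 17)
The degree is now < 3, so this is the remainder. Hence a · b ≡ 8·x^2 + 14·x + 5 in F_17[x]/(f).

Final answer: a · b ≡ 8·x^2 + 14·x + 5 (mod f(x))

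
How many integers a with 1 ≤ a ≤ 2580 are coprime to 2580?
The number of a ∈ {1, ..., 2580} with gcd(a, 2580) = 1 is by definition Euler's totient φ(2580). φ is multiplicative, with φ(p^e) = p^e − p^(e−1). Factorise 2580 = 2^2 · 3 · 5 · 43. Then
  φ(2580) = (2^2 − 2^1) · (3 − 1) · (5 − 1) · (43 − 1) = 2 · 2 · 4 · 42 = 672.
So there are 672 such integers.

Final answer: 672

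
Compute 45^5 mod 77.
12

Use repeated squaring. Binary(5) = 101. Walk through the bits of the exponent 5 left-to-right: at each bit after the leading one, square the running value, then multiply by 45 if the bit is 1 (always reducing mod 77):
  bit 1 = 1 (leading): start with 45.
  bit 2 = 0: square 45^2 = 2025 ≡ 23 (mod 77).
  bit 3 = 1: square 23^2 = 529 ≡ 67; bit is 1, so multiply 67·45 = 3015 ≡ 12 (mod 77).
Final value: 45^5 ≡ 12 (mod 77).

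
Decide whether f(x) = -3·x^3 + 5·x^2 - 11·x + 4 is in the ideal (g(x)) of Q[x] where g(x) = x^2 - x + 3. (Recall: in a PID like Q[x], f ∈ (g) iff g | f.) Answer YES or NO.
In Q[x] the ideal (g) consists of all multiples of g, so f ∈ (g) iff g | f, i.e. iff the remainder of f on division by g is 0. Divide f by g (g is monic, so eliminate the leading term of the running remainder at each step):
  leading term -3·x^3: subtract (-3·x)·g(x) = -3·x^3 + 3·x^2 - 9·x, leaving 2·x^2 - 2·x + 4
  leading term 2·x^2: subtract (2)·g(x) = 2·x^2 - 2·x + 6, leaving -2
The remainder r(x) = -2 ≠ 0 (and deg r < deg g), so g ∤ f, i.e. f ∉ (g).

Final answer: NO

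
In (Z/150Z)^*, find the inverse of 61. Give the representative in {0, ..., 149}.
Apply the extended Euclidean algorithm to (150, 61), tracking rows (r, s, t) with s·150 + t·61 = r. Each division r_prev = q·r_cur + r_new produces the new row as (previous row) − q·(current row):
  row A: (150, 1, 0)   [1·150 + 0·61 = 150]
  row B: (61, 0, 1)   [0·150 + 1·61 = 61]
  150 = 2·61 + 28   → row C = row A − 2·row B = (28, 1, −2)   [check: 1·150 − 2·61 = 28]
  61 = 2·28 + 5   → row D = row B − 2·row C = (5, −2, 5)   [check: −2·150 + 5·61 = 5]
  28 = 5·5 + 3   → row E = row C − 5·row D = (3, 11, −27)   [check: 11·150 − 27·61 = 3]
  5 = 1·3 + 2   → row F = row D − 1·row E = (2, −13, 32)   [check: −13·150 + 32·61 = 2]
  3 = 1·2 + 1   → row G = row E − 1·row F = (1, 24, −59)   [check: 24·150 − 59·61 = 1]
  2 = 2·1 + 0   → remainder 0, stop. gcd = 1 (last nonzero row G).
The gcd is 1, so 61 is invertible mod 150. The last nonzero row gives 24·150 − 59·61 = 1, so t = −59. So 61^(−1) ≡ −59 ≡ 91 (mod 150). Verify: 61 · 91 = 5551 ≡ 1 (mod 150). ✓

Final answer: 61^(−1) ≡ 91 (mod 150)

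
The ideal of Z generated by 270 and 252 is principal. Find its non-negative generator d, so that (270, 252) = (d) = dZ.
(270, 252) = (18); d = 18

In the PID Z, (a, b) is generated by gcd(a, b). Compute gcd(270, 252) with the extended Euclidean algorithm, tracking rows (r, s, t) with s·270 + t·252 = r:
  row A: (270, 1, 0)   [1·270 + 0·252 = 270]
  row B: (252, 0, 1)   [0·270 + 1·252 = 252]
  270 = 1·252 + 18   → row C = row A − 1·row B = (18, 1, −1)   [check: 1·270 − 1·252 = 18]
  252 = 14·18 + 0   → remainder 0, stop. gcd = 18 (last nonzero row C).
So gcd(270, 252) = 18, with Bézout identity 1·270 − 1·252 = 18. Containment (⊇): the Bézout identity exhibits 18 as an element of (270, 252), giving (18) ⊆ (270, 252). Containment (⊆): since 18 | 270 and 18 | 252 (270 = 18·15, 252 = 18·14), every Z-linear combination of 270 and 252 is divisible by 18, so (270, 252) ⊆ (18). Therefore (270, 252) = (18), d = 18.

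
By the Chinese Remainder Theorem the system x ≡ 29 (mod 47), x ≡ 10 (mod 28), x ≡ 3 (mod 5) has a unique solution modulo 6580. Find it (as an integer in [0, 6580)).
x ≡ 1298 (mod 6580); the representative in [0, 6580) is 1298

The moduli 47, 28, 5 are pairwise coprime, so by the CRT there is a unique solution mod 47·28·5 = 6580.
Solve by successive substitution. Start with x ≡ 29 (mod 47).
  Combine with x ≡ 10 (mod 28): write x = 29 + 47·t and require 29 + 47·t ≡ 10 (mod 28), i.e. 47·t ≡ 10 − 29 ≡ 9 (mod 28). Since 47^(−1) ≡ 3 (mod 28) (47 ≡ 19 (mod 28)), t ≡ 3·9 ≡ 27 (mod 28). So x ≡ 29 + 47·27 = 1298 (mod 1316).
  Combine with x ≡ 3 (mod 5): write x = 1298 + 1316·t and require 1298 + 1316·t ≡ 3 (mod 5), i.e. 1316·t ≡ 3 − 1298 ≡ 0 (mod 5). Since 1316^(−1) ≡ 1 (mod 5) (1316 ≡ 1 (mod 5)), t ≡ 1·0 ≡ 0 (mod 5). So x ≡ 1298 + 1316·0 = 1298 (mod 6580).
Unique solution in [0, 6580): x = 1298.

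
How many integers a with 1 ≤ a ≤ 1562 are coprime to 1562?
700

The number of a ∈ {1, ..., 1562} with gcd(a, 1562) = 1 is by definition Euler's totient φ(1562). φ is multiplicative, with φ(p^e) = p^e − p^(e−1). Factorise 1562 = 2 · 11 · 71. Then
  φ(1562) = (2 − 1) · (11 − 1) · (71 − 1) = 1 · 10 · 70 = 700.
So there are 700 such integers.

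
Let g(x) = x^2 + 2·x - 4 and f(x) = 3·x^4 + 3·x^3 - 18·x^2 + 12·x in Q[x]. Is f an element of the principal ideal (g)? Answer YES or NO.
YES

In Q[x] the ideal (g) consists of all multiples of g, so f ∈ (g) iff g | f, i.e. iff the remainder of f on division by g is 0. Divide f by g (g is monic, so eliminate the leading term of the running remainder at each step):
  leading term 3·x^4: subtract (3·x^2)·g(x) = 3·x^4 + 6·x^3 - 12·x^2, leaving -3·x^3 - 6·x^2 + 12·x
  leading term -3·x^3: subtract (-3·x)·g(x) = -3·x^3 - 6·x^2 + 12·x, leaving 0
The remainder is 0, so f(x) = g(x) · h(x) with h(x) = 3·x^2 - 3·x. Hence g | f, i.e. f ∈ (g).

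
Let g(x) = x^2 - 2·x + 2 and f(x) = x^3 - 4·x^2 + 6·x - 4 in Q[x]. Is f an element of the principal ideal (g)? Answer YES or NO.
YES

In Q[x] the ideal (g) consists of all multiples of g, so f ∈ (g) iff g | f, i.e. iff the remainder of f on division by g is 0. Divide f by g (g is monic, so eliminate the leading term of the running remainder at each step):
  leading term x^3: subtract (x)·g(x) = x^3 - 2·x^2 + 2·x, leaving -2·x^2 + 4·x - 4
  leading term -2·x^2: subtract (-2)·g(x) = -2·x^2 + 4·x - 4, leaving 0
The remainder is 0, so f(x) = g(x) · h(x) with h(x) = x - 2. Hence g | f, i.e. f ∈ (g).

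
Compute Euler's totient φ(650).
φ(650) = 240

φ is multiplicative, with φ(p^e) = p^e − p^(e−1). Factorise 650 = 2 · 5^2 · 13. Then
  φ(650) = (2 − 1) · (5^2 − 5^1) · (13 − 1) = 1 · 20 · 12 = 240.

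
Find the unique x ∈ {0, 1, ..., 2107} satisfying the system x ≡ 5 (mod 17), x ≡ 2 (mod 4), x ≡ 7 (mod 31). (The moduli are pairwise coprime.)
x ≡ 906 (mod 2108); the representative in [0, 2108) is 906

The moduli 17, 4, 31 are pairwise coprime, so by the CRT there is a unique solution mod 17·4·31 = 2108.
Solve by successive substitution. Start with x ≡ 5 (mod 17).
  Combine with x ≡ 2 (mod 4): write x = 5 + 17·t and require 5 + 17·t ≡ 2 (mod 4), i.e. 17·t ≡ 2 − 5 ≡ 1 (mod 4). Since 17^(−1) ≡ 1 (mod 4) (17 ≡ 1 (mod 4)), t ≡ 1·1 ≡ 1 (mod 4). So x ≡ 5 + 17·1 = 22 (mod 68).
  Combine with x ≡ 7 (mod 31): write x = 22 + 68·t and require 22 + 68·t ≡ 7 (mod 31), i.e. 68·t ≡ 7 − 22 ≡ 16 (mod 31). Since 68^(−1) ≡ 26 (mod 31) (68 ≡ 6 (mod 31)), t ≡ 26·16 ≡ 13 (mod 31). So x ≡ 22 + 68·13 = 906 (mod 2108).
Unique solution in [0, 2108): x = 906.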